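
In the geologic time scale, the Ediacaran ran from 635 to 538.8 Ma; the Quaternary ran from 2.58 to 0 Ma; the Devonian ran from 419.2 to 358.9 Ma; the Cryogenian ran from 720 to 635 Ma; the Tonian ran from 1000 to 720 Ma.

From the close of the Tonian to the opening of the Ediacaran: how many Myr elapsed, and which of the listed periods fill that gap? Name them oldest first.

85 million years; Cryogenian

End of Tonian = 720 Ma; start of Ediacaran = 635 Ma.
Gap = 720 − 635 = 85 Myr.
Periods wholly inside 720–635 Ma: Cryogenian (720–635).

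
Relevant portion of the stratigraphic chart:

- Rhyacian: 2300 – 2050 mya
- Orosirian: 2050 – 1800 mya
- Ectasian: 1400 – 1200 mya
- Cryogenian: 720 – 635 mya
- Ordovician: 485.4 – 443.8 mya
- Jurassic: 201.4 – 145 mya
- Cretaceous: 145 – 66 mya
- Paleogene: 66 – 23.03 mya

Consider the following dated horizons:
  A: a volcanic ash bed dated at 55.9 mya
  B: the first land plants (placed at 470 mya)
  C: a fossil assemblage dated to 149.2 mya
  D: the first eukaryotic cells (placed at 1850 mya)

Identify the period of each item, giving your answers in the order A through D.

A — Paleogene; B — Ordovician; C — Jurassic; D — Orosirian

A: 55.9 Ma lies in 66–23.03 Ma, so Paleogene.
B: 470 Ma lies in 485.4–443.8 Ma, so Ordovician.
C: 149.2 Ma lies in 201.4–145 Ma, so Jurassic.
D: 1850 Ma lies in 2050–1800 Ma, so Orosirian.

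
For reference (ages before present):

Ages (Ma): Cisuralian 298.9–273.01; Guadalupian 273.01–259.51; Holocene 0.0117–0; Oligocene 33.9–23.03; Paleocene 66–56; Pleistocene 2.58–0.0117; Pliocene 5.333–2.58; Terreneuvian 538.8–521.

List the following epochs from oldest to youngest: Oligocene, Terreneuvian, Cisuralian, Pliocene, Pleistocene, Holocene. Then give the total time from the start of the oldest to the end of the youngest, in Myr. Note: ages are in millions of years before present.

Terreneuvian → Cisuralian → Oligocene → Pliocene → Pleistocene → Holocene; total span 538.8 Myr

From the excerpt: Oligocene 33.9–23.03; Terreneuvian 538.8–521; Cisuralian 298.9–273.01; Pliocene 5.333–2.58; Pleistocene 2.58–0.0117; Holocene 0.0117–0 (Ma).
Larger Ma is earlier, so the oldest is Terreneuvian and the youngest is Holocene; oldest to youngest: Terreneuvian, Cisuralian, Oligocene, Pliocene, Pleistocene, Holocene.
Oldest start 538.8 minus youngest end 0 gives 538.8 Myr overall.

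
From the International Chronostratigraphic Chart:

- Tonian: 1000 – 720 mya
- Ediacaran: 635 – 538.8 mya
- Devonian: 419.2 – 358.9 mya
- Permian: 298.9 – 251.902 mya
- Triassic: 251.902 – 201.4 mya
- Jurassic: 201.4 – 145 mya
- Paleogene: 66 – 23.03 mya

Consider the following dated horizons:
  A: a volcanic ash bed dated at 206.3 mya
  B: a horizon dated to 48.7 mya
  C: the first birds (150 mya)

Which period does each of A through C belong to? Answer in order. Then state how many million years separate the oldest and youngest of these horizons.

Match each age against the start–end ranges in the excerpt: A = 206.3 Ma → Triassic (251.902–201.4); B = 48.7 Ma → Paleogene (66–23.03); C = 150 Ma → Jurassic (201.4–145).
The largest age is 206.3 Ma and the smallest is 48.7 Ma; their difference is 157.6 Myr.

A — Triassic; B — Paleogene; C — Jurassic; span 157.6 million years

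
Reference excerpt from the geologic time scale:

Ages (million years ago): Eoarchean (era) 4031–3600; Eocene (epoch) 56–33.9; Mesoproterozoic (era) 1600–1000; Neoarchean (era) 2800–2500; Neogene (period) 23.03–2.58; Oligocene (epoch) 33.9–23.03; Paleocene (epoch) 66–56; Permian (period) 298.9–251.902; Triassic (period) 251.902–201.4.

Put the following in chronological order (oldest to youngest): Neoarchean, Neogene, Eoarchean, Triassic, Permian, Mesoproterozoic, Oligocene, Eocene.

Eoarchean, Neoarchean, Mesoproterozoic, Permian, Triassic, Eocene, Oligocene, Neogene

Read off each span (Ma): Neoarchean 2800–2500; Neogene 23.03–2.58; Eoarchean 4031–3600; Triassic 251.902–201.4; Permian 298.9–251.902; Mesoproterozoic 1600–1000; Oligocene 33.9–23.03; Eocene 56–33.9.
Larger Ma is older, so oldest→youngest is Eoarchean, Neoarchean, Mesoproterozoic, Permian, Triassic, Eocene, Oligocene, Neogene.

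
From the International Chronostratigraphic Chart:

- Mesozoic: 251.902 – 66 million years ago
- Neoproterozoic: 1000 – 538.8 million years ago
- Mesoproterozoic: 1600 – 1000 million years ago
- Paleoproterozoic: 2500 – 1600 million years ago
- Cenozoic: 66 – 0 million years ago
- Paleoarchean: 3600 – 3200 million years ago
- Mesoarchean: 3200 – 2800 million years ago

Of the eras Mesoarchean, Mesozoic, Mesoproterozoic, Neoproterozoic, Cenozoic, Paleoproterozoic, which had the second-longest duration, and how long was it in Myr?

Mesoproterozoic, 600 million years

Durations: Mesoarchean 400; Mesozoic 185.902; Mesoproterozoic 600; Neoproterozoic 461.2; Cenozoic 66; Paleoproterozoic 900 Myr.
Sorted longest-first: Paleoproterozoic (900), Mesoproterozoic (600), Neoproterozoic (461.2), Mesoarchean (400), Mesozoic (185.902), Cenozoic (66).
The second longest is Mesoproterozoic at 600 Myr.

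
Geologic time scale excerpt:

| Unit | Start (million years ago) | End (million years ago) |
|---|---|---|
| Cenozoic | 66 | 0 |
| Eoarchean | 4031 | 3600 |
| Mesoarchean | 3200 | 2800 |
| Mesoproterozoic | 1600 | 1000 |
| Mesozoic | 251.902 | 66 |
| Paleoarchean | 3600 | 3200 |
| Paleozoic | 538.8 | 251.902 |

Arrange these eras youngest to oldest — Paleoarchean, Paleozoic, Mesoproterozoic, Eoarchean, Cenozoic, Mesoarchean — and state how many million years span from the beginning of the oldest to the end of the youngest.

Cenozoic → Paleozoic → Mesoproterozoic → Mesoarchean → Paleoarchean → Eoarchean; total span 4031 Myr

Start ages (Ma): Eoarchean 4031, Paleoarchean 3600, Mesoarchean 3200, Mesoproterozoic 1600, Paleozoic 538.8, Cenozoic 66.
Ordered youngest to oldest: Cenozoic, Paleozoic, Mesoproterozoic, Mesoarchean, Paleoarchean, Eoarchean.
Span = 4031 − 0 = 4031 Myr.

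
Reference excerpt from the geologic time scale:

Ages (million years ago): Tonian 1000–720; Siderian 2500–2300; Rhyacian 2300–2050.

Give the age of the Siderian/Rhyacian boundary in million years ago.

2300 million years ago

The Siderian ends and the Rhyacian begins at 2300 million years ago.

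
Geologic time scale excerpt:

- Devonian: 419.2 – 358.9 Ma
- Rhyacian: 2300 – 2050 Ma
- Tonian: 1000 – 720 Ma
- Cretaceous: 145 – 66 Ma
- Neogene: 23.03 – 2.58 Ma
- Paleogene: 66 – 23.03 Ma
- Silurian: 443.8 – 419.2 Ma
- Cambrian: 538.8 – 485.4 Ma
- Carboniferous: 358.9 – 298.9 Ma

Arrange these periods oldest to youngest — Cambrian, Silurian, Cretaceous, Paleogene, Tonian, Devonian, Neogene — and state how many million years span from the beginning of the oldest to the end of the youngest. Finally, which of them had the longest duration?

From the excerpt: Cambrian 538.8–485.4; Silurian 443.8–419.2; Cretaceous 145–66; Paleogene 66–23.03; Tonian 1000–720; Devonian 419.2–358.9; Neogene 23.03–2.58 (Ma).
Larger Ma is earlier, so the oldest is Tonian and the youngest is Neogene; oldest to youngest: Tonian, Cambrian, Silurian, Devonian, Cretaceous, Paleogene, Neogene.
Oldest start 1000 minus youngest end 2.58 gives 997.42 Myr overall.
Individual lengths (start − end): Cretaceous 79; Silurian 24.6; Cambrian 53.4; Tonian 280; Devonian 60.3; Neogene 20.45; Paleogene 42.97. The largest is Tonian at 280 Myr.

Tonian → Cambrian → Silurian → Devonian → Cretaceous → Paleogene → Neogene; total span 997.42 Myr; longest is Tonian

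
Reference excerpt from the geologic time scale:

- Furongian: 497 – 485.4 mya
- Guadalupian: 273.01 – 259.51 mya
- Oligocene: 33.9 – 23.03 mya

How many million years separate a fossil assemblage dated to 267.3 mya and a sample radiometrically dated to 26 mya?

241.3 million years

267.3 − 26 = 241.3 million years.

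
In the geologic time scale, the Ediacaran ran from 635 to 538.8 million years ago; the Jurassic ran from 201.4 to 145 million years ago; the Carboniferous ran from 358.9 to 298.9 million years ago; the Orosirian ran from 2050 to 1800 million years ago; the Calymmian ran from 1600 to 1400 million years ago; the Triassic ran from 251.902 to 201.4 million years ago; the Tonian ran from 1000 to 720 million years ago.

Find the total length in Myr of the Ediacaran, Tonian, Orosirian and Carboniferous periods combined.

Duration is start − end for each: (635 − 538.8) + (1000 − 720) + (2050 − 1800) + (358.9 − 298.9).
That is 96.2 + 280 + 250 + 60, which totals 686.2 million years.

686.2 million years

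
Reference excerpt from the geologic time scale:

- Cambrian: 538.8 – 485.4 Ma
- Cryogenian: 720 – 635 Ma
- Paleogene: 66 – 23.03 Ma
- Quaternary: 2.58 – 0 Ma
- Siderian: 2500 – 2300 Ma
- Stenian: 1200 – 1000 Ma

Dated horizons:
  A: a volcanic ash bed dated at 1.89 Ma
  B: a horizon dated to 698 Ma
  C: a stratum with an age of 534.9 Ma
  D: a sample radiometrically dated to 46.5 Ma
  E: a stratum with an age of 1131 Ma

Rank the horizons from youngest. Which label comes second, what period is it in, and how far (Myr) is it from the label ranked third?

Sorted youngest-first by Ma: A (1.89), D (46.5), C (534.9), B (698), E (1131).
The second youngest is D at 46.5 Ma, which lies in 66–23.03 Ma: the Paleogene.
The third youngest is C at 534.9 Ma; separation = |46.5 − 534.9| = 488.4 Myr.

D, in the Paleogene; 488.4 million years to C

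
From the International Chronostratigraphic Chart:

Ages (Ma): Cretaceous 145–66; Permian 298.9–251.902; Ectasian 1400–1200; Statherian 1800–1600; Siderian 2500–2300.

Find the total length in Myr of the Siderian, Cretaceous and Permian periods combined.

325.998 million years

Each duration: Siderian = 200; Cretaceous = 79; Permian = 46.998.
Sum: 200 + 79 + 46.998 = 325.998 Myr.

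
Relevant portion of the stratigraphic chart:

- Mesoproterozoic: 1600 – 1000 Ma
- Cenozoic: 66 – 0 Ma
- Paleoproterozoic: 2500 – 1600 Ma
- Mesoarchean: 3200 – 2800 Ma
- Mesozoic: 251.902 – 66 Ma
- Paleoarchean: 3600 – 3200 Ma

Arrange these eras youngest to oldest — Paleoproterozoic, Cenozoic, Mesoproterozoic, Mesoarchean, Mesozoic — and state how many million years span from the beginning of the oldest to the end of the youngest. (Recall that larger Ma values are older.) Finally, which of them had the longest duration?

Start ages (Ma): Mesoarchean 3200, Paleoproterozoic 2500, Mesoproterozoic 1600, Mesozoic 251.902, Cenozoic 66.
Ordered youngest to oldest: Cenozoic, Mesozoic, Mesoproterozoic, Paleoproterozoic, Mesoarchean.
Span = 3200 − 0 = 3200 Myr.
Durations: Mesoproterozoic 600, Cenozoic 66, Mesozoic 185.902, Paleoproterozoic 900, Mesoarchean 400 → longest is Paleoproterozoic (900 Myr).

Cenozoic, Mesozoic, Mesoproterozoic, Paleoproterozoic, Mesoarchean; total span 3200 Myr; longest is Paleoproterozoic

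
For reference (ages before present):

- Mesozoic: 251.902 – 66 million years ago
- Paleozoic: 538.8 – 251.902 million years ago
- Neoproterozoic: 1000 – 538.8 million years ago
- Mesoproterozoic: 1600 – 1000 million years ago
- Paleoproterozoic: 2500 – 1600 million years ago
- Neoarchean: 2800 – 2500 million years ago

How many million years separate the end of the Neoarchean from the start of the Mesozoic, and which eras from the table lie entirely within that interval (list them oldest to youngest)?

The Neoarchean closes at 2500 Ma and the Mesozoic opens at 251.902 Ma, so the interval is 2500 − 251.902 = 2248.098 Myr.
An era fits inside if it starts at or after 2500 Ma and ends at or before 251.902 Ma; oldest first that gives Paleoproterozoic, Mesoproterozoic, Neoproterozoic, Paleozoic.

2248.098 million years; Paleoproterozoic, Mesoproterozoic, Neoproterozoic, Paleozoic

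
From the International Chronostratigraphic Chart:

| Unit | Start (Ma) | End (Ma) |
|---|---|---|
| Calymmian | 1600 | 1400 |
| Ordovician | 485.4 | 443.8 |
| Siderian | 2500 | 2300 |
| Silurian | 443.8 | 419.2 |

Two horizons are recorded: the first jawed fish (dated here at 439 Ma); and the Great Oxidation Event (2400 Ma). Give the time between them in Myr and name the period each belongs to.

1961 million years apart; the first in the Silurian, the second in the Siderian

Elapsed time: 2400 − 439 = 1961 Myr.
439 Ma lies within 443.8–419.2 Ma: Silurian.
2400 Ma lies within 2500–2300 Ma: Siderian.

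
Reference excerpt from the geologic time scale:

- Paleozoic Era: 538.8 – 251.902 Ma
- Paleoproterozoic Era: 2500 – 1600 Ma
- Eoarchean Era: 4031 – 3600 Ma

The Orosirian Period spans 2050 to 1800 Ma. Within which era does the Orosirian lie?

Paleoproterozoic

The Orosirian (2050–1800 Ma) lies entirely within 2500–1600 Ma, the Paleoproterozoic Era.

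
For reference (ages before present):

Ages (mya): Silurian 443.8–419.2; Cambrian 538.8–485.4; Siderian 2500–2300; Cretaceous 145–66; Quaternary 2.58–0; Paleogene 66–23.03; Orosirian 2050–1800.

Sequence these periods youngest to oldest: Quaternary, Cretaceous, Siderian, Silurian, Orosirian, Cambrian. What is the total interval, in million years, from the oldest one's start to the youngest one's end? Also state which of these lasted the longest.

Start ages (Ma): Siderian 2500, Orosirian 2050, Cambrian 538.8, Silurian 443.8, Cretaceous 145, Quaternary 2.58.
Ordered youngest to oldest: Quaternary, Cretaceous, Silurian, Cambrian, Orosirian, Siderian.
Span = 2500 − 0 = 2500 Myr.
Durations: Siderian 200, Orosirian 250, Cambrian 53.4, Cretaceous 79, Silurian 24.6, Quaternary 2.58 → longest is Orosirian (250 Myr).

Quaternary → Cretaceous → Silurian → Cambrian → Orosirian → Siderian; total span 2500 Myr; longest is Orosirian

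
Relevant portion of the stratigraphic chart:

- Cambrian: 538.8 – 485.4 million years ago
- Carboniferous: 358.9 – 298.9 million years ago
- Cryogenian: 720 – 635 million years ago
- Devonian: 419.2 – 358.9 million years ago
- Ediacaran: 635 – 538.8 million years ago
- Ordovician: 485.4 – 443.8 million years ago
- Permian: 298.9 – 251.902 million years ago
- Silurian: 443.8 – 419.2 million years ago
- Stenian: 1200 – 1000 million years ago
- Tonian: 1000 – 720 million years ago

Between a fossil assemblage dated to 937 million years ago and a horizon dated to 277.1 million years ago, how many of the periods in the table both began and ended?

7

The older date is 937 Ma and the younger is 277.1 Ma.
Periods with start < 937 and end > 277.1 Ma: Cryogenian (720–635), Ediacaran (635–538.8), Cambrian (538.8–485.4), Ordovician (485.4–443.8), Silurian (443.8–419.2), Devonian (419.2–358.9), Carboniferous (358.9–298.9).
That is 7 complete periods.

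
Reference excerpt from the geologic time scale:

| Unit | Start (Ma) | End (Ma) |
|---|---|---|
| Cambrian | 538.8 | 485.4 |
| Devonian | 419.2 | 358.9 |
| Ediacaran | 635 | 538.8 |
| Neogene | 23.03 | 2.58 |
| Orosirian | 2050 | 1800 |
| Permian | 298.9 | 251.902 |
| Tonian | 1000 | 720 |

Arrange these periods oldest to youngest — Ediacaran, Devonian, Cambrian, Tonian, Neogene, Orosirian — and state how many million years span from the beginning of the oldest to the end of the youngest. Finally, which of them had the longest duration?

Orosirian → Tonian → Ediacaran → Cambrian → Devonian → Neogene; total span 2047.42 Myr; longest is Tonian

From the excerpt: Ediacaran 635–538.8; Devonian 419.2–358.9; Cambrian 538.8–485.4; Tonian 1000–720; Neogene 23.03–2.58; Orosirian 2050–1800 (Ma).
Larger Ma is earlier, so the oldest is Orosirian and the youngest is Neogene; oldest to youngest: Orosirian, Tonian, Ediacaran, Cambrian, Devonian, Neogene.
Oldest start 2050 minus youngest end 2.58 gives 2047.42 Myr overall.
Individual lengths (start − end): Devonian 60.3; Cambrian 53.4; Ediacaran 96.2; Orosirian 250; Tonian 280; Neogene 20.45. The largest is Tonian at 280 Myr.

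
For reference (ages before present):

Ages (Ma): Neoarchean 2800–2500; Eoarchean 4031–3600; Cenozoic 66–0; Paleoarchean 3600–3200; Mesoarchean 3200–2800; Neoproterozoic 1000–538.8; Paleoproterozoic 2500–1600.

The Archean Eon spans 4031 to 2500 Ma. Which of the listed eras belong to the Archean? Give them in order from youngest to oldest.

Eras with both bounds inside 4031–2500 Ma: Neoarchean (2800–2500), Mesoarchean (3200–2800), Paleoarchean (3600–3200), Eoarchean (4031–3600).

Neoarchean, Mesoarchean, Paleoarchean, Eoarchean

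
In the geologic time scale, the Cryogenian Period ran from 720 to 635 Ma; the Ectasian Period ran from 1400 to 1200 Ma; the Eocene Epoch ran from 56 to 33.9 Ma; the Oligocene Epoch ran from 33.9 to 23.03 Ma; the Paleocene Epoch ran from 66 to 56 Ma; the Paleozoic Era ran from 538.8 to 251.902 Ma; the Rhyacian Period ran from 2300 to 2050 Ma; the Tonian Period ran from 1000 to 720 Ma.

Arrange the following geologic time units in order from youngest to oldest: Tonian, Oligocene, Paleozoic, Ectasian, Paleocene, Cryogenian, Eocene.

Oligocene → Eocene → Paleocene → Paleozoic → Cryogenian → Tonian → Ectasian

Read off each span (Ma): Tonian 1000–720; Oligocene 33.9–23.03; Paleozoic 538.8–251.902; Ectasian 1400–1200; Paleocene 66–56; Cryogenian 720–635; Eocene 56–33.9.
Larger Ma is older, so oldest→youngest is Ectasian, Tonian, Cryogenian, Paleozoic, Paleocene, Eocene, Oligocene; reverse it for youngest→oldest.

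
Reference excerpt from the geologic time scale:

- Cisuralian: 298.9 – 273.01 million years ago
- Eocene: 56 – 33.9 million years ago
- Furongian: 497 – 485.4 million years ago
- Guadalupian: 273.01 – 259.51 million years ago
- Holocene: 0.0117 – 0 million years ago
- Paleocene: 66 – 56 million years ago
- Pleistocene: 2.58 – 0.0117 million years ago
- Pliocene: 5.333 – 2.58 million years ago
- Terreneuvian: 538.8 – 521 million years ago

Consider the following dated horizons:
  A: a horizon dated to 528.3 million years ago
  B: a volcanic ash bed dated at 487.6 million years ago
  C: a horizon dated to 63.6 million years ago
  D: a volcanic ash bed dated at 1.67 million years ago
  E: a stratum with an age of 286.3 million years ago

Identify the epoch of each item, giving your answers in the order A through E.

A — Terreneuvian; B — Furongian; C — Paleocene; D — Pleistocene; E — Cisuralian

A: 528.3 Ma lies in 538.8–521 Ma, so Terreneuvian.
B: 487.6 Ma lies in 497–485.4 Ma, so Furongian.
C: 63.6 Ma lies in 66–56 Ma, so Paleocene.
D: 1.67 Ma lies in 2.58–0.0117 Ma, so Pleistocene.
E: 286.3 Ma lies in 298.9–273.01 Ma, so Cisuralian.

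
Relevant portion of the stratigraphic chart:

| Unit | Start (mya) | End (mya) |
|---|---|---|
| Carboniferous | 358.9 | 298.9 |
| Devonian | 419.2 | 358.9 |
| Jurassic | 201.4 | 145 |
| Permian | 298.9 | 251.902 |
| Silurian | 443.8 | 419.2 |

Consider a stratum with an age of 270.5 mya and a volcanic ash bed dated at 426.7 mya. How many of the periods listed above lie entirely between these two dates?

The older date is 426.7 Ma and the younger is 270.5 Ma.
Periods with start < 426.7 and end > 270.5 Ma: Devonian (419.2–358.9), Carboniferous (358.9–298.9).
That is 2 complete periods.

2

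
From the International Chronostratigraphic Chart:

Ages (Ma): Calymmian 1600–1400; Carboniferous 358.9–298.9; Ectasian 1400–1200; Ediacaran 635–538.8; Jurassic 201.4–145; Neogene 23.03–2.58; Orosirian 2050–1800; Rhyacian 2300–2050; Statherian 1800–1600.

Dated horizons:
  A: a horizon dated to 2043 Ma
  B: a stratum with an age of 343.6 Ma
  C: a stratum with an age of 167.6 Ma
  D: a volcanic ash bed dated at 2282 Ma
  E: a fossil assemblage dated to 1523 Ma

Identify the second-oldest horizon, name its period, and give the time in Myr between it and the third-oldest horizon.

A, in the Orosirian; 520 million years to E

Larger Ma means older, so oldest first: D 2282 > A 2043 > E 1523 > B 343.6 > C 167.6.
Counting 2 along gives A (2043 Ma); the excerpt puts that inside the Orosirian, 2050–1800 Ma.
Next in line is E (1523 Ma), and 2043 − 1523 = 520 Myr.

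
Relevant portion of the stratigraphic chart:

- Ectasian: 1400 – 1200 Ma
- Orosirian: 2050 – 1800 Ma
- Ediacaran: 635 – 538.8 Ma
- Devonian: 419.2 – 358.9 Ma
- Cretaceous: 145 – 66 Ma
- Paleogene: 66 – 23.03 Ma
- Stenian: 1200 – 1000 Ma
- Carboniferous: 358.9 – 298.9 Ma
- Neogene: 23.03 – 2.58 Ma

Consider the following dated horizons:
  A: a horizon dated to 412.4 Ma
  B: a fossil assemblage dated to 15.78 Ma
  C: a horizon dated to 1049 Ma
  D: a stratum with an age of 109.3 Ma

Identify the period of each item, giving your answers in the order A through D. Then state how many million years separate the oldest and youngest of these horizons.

A — Devonian; B — Neogene; C — Stenian; D — Cretaceous; span 1033.22 million years

Match each age against the start–end ranges in the excerpt: A = 412.4 Ma → Devonian (419.2–358.9); B = 15.78 Ma → Neogene (23.03–2.58); C = 1049 Ma → Stenian (1200–1000); D = 109.3 Ma → Cretaceous (145–66).
The largest age is 1049 Ma and the smallest is 15.78 Ma; their difference is 1033.22 Myr.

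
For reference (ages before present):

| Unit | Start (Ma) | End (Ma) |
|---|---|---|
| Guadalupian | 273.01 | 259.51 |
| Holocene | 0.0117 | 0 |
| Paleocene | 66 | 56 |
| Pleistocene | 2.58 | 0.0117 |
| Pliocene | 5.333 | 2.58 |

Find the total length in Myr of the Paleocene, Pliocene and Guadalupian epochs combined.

26.253 million years

Each duration: Paleocene = 10; Pliocene = 2.753; Guadalupian = 13.5.
Sum: 10 + 2.753 + 13.5 = 26.253 Myr.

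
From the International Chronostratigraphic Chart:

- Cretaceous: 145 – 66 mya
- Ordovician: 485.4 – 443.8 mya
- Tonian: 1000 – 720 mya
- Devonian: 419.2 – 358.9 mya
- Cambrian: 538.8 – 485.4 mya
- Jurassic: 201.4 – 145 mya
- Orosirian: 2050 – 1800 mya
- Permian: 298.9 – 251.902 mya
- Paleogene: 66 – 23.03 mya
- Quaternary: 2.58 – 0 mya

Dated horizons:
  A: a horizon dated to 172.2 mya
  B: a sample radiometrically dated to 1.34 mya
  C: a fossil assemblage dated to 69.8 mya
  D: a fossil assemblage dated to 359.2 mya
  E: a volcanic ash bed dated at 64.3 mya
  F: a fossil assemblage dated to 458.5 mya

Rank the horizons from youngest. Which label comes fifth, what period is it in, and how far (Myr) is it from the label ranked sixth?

Sorted youngest-first by Ma: B (1.34), E (64.3), C (69.8), A (172.2), D (359.2), F (458.5).
The fifth youngest is D at 359.2 Ma, which lies in 419.2–358.9 Ma: the Devonian.
The sixth youngest is F at 458.5 Ma; separation = |359.2 − 458.5| = 99.3 Myr.

D, in the Devonian; 99.3 million years to F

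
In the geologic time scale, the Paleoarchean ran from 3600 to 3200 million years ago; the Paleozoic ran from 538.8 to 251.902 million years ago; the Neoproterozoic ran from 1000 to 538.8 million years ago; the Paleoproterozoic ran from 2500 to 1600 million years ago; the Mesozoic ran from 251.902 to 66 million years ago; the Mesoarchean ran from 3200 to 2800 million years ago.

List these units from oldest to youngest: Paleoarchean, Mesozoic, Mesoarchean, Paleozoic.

Paleoarchean, Mesoarchean, Paleozoic, Mesozoic

Read off each span (Ma): Paleoarchean 3600–3200; Mesozoic 251.902–66; Mesoarchean 3200–2800; Paleozoic 538.8–251.902.
Larger Ma is older, so oldest→youngest is Paleoarchean, Mesoarchean, Paleozoic, Mesozoic.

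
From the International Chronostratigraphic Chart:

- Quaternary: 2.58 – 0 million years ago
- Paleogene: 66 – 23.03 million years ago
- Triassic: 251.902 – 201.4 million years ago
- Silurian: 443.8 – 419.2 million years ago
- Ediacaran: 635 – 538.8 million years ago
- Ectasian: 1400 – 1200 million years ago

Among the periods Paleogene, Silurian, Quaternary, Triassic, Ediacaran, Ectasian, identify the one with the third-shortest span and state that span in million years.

Paleogene, 42.97 million years

Start − end for each: Paleogene 66 − 23.03 = 42.97; Silurian 443.8 − 419.2 = 24.6; Quaternary 2.58 − 0 = 2.58; Triassic 251.902 − 201.4 = 50.502; Ediacaran 635 − 538.8 = 96.2; Ectasian 1400 − 1200 = 200.
Ranking these from shortest: Quaternary < Silurian < Paleogene < Triassic < Ediacaran < Ectasian.
Position 3 in that ranking is Paleogene, which lasted 42.97 Myr.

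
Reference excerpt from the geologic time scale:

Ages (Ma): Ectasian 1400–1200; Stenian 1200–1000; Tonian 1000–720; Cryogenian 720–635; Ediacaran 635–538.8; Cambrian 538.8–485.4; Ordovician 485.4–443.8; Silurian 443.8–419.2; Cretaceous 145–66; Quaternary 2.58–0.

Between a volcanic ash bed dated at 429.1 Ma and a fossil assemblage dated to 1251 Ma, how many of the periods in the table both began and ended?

6

1251 Ma sits inside the Ectasian (1400–1200) and 429.1 Ma inside the Silurian (443.8–419.2); neither of those is wholly between the two dates.
The listed periods lying completely between them are Stenian, Tonian, Cryogenian, Ediacaran, Cambrian, Ordovician — 6 in all.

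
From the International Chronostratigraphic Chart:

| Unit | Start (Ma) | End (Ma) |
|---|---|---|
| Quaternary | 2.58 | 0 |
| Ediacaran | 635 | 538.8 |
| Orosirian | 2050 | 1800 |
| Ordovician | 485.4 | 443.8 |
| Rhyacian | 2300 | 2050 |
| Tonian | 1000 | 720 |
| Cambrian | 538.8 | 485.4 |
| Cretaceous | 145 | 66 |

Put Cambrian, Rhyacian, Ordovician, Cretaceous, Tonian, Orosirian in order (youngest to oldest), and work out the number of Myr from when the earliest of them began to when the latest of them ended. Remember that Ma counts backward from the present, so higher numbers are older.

From the excerpt: Cambrian 538.8–485.4; Rhyacian 2300–2050; Ordovician 485.4–443.8; Cretaceous 145–66; Tonian 1000–720; Orosirian 2050–1800 (Ma).
Larger Ma is earlier, so the oldest is Rhyacian and the youngest is Cretaceous; youngest to oldest: Cretaceous, Ordovician, Cambrian, Tonian, Orosirian, Rhyacian.
Oldest start 2300 minus youngest end 66 gives 2234 Myr overall.

Cretaceous → Ordovician → Cambrian → Tonian → Orosirian → Rhyacian; total span 2234 Myr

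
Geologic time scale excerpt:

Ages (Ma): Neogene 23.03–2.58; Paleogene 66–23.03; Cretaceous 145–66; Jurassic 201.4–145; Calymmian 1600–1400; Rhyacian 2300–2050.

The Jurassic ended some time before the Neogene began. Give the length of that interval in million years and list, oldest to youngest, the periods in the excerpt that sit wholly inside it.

121.97 million years; Cretaceous, Paleogene

End of Jurassic = 145 Ma; start of Neogene = 23.03 Ma.
Gap = 145 − 23.03 = 121.97 Myr.
Periods wholly inside 145–23.03 Ma: Cretaceous (145–66), Paleogene (66–23.03).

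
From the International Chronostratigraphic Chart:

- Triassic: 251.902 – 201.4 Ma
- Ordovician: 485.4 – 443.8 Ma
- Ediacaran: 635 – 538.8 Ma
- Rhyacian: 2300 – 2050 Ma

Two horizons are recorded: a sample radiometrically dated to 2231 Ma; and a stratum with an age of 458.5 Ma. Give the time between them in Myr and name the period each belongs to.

1772.5 million years apart; the first in the Rhyacian, the second in the Ordovician

Elapsed time: 2231 − 458.5 = 1772.5 Myr.
2231 Ma lies within 2300–2050 Ma: Rhyacian.
458.5 Ma lies within 485.4–443.8 Ma: Ordovician.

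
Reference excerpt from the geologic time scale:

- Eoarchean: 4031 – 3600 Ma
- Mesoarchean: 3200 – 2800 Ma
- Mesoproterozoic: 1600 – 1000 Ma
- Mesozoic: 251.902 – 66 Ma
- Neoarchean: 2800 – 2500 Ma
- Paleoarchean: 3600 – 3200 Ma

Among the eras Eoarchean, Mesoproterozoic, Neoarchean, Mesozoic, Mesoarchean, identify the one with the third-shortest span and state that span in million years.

Durations: Eoarchean 431; Mesoproterozoic 600; Neoarchean 300; Mesozoic 185.902; Mesoarchean 400 Myr.
Sorted shortest-first: Mesozoic (185.902), Neoarchean (300), Mesoarchean (400), Eoarchean (431), Mesoproterozoic (600).
The third shortest is Mesoarchean at 400 Myr.

Mesoarchean, 400 million years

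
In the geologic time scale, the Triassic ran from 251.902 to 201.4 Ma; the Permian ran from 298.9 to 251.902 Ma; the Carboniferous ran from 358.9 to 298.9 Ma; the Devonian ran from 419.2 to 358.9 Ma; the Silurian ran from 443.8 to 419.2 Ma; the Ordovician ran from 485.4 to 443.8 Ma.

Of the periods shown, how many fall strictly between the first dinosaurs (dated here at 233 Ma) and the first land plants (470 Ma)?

The older date is 470 Ma and the younger is 233 Ma.
Periods with start < 470 and end > 233 Ma: Silurian (443.8–419.2), Devonian (419.2–358.9), Carboniferous (358.9–298.9), Permian (298.9–251.902).
That is 4 complete periods.

4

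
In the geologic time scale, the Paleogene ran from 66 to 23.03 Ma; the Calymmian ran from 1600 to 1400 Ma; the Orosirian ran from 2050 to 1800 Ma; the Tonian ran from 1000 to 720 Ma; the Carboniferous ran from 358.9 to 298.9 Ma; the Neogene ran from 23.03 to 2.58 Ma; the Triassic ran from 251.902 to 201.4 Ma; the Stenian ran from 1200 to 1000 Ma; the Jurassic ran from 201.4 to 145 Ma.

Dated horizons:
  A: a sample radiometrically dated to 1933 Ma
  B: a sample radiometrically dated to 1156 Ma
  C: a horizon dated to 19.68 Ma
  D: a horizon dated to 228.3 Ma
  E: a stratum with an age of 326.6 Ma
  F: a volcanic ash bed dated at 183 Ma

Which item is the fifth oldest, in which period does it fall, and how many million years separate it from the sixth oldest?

F, in the Jurassic; 163.32 million years to C

Sorted oldest-first by Ma: A (1933), B (1156), E (326.6), D (228.3), F (183), C (19.68).
The fifth oldest is F at 183 Ma, which lies in 201.4–145 Ma: the Jurassic.
The sixth oldest is C at 19.68 Ma; separation = |183 − 19.68| = 163.32 Myr.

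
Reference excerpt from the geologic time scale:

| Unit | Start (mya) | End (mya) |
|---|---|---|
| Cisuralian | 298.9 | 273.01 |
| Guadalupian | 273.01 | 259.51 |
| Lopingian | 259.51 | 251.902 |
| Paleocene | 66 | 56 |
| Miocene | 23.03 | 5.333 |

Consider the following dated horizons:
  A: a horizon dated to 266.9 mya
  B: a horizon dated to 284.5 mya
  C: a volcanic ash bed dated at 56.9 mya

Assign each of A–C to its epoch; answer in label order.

A: 266.9 Ma lies in 273.01–259.51 Ma, so Guadalupian.
B: 284.5 Ma lies in 298.9–273.01 Ma, so Cisuralian.
C: 56.9 Ma lies in 66–56 Ma, so Paleocene.

A — Guadalupian; B — Cisuralian; C — Paleocene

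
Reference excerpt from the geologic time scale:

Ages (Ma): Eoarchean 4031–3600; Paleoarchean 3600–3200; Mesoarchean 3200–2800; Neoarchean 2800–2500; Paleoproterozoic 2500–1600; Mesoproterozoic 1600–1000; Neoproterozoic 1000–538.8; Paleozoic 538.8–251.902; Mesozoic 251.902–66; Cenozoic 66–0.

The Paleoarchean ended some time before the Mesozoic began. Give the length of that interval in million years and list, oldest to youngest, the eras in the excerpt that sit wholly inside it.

The Paleoarchean closes at 3200 Ma and the Mesozoic opens at 251.902 Ma, so the interval is 3200 − 251.902 = 2948.098 Myr.
An era fits inside if it starts at or after 3200 Ma and ends at or before 251.902 Ma; oldest first that gives Mesoarchean, Neoarchean, Paleoproterozoic, Mesoproterozoic, Neoproterozoic, Paleozoic.

2948.098 million years; Mesoarchean, Neoarchean, Paleoproterozoic, Mesoproterozoic, Neoproterozoic, Paleozoic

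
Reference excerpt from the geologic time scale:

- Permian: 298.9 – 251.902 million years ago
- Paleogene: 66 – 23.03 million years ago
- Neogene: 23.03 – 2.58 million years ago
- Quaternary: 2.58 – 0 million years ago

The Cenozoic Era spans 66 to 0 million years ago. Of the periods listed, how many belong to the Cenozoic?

Periods inside 66–0 Ma: Paleogene, Neogene, Quaternary — 3 in total.

3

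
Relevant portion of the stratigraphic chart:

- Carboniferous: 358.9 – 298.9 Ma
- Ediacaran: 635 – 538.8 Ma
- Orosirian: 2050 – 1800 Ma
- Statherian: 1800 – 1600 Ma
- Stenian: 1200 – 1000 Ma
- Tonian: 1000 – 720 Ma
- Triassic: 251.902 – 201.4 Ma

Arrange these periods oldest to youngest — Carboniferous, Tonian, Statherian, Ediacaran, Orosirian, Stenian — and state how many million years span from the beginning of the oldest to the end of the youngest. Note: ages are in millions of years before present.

From the excerpt: Carboniferous 358.9–298.9; Tonian 1000–720; Statherian 1800–1600; Ediacaran 635–538.8; Orosirian 2050–1800; Stenian 1200–1000 (Ma).
Larger Ma is earlier, so the oldest is Orosirian and the youngest is Carboniferous; oldest to youngest: Orosirian, Statherian, Stenian, Tonian, Ediacaran, Carboniferous.
Oldest start 2050 minus youngest end 298.9 gives 1751.1 Myr overall.

Orosirian → Statherian → Stenian → Tonian → Ediacaran → Carboniferous; total span 1751.1 Myr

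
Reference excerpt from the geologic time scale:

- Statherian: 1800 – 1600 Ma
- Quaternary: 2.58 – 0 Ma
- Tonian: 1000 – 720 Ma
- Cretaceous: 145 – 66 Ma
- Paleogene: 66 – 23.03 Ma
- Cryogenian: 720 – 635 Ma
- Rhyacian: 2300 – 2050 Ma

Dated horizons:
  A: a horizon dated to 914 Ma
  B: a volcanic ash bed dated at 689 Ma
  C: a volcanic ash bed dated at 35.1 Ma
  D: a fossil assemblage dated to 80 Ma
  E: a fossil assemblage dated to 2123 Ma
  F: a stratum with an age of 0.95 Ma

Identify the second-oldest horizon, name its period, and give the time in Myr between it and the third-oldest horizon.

Sorted oldest-first by Ma: E (2123), A (914), B (689), D (80), C (35.1), F (0.95).
The second oldest is A at 914 Ma, which lies in 1000–720 Ma: the Tonian.
The third oldest is B at 689 Ma; separation = |914 − 689| = 225 Myr.

A, in the Tonian; 225 million years to B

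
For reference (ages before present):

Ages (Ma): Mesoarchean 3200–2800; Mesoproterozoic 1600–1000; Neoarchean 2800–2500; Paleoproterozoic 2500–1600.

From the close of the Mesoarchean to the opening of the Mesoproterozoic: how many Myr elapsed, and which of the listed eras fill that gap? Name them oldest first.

1200 million years; Neoarchean, Paleoproterozoic

The Mesoarchean closes at 2800 Ma and the Mesoproterozoic opens at 1600 Ma, so the interval is 2800 − 1600 = 1200 Myr.
An era fits inside if it starts at or after 2800 Ma and ends at or before 1600 Ma; oldest first that gives Neoarchean, Paleoproterozoic.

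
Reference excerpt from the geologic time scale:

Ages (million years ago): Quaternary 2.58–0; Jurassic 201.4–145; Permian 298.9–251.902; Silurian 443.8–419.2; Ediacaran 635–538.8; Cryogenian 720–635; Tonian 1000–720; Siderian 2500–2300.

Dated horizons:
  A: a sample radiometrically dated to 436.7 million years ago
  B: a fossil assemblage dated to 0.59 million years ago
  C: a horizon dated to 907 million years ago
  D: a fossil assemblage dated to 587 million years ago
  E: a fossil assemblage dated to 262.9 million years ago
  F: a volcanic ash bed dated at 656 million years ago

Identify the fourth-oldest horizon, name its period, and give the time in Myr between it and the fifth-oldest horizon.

Larger Ma means older, so oldest first: C 907 > F 656 > D 587 > A 436.7 > E 262.9 > B 0.59.
Counting 4 along gives A (436.7 Ma); the excerpt puts that inside the Silurian, 443.8–419.2 Ma.
Next in line is E (262.9 Ma), and 436.7 − 262.9 = 173.8 Myr.

A, in the Silurian; 173.8 million years to E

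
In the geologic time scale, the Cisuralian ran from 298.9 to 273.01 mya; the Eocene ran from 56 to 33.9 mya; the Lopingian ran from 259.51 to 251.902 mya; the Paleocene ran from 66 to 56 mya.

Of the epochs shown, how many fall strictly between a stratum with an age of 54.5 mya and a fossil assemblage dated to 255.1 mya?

1

The older date is 255.1 Ma and the younger is 54.5 Ma.
Epochs with start < 255.1 and end > 54.5 Ma: Paleocene (66–56).
That is 1 complete epoch.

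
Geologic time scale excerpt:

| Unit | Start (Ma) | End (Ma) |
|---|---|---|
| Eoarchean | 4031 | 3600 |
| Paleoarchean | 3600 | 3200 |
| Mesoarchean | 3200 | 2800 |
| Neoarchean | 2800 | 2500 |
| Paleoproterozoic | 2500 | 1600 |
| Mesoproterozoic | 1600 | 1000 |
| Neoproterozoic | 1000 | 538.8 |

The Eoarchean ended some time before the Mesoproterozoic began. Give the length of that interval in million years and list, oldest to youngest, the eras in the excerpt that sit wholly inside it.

2000 million years; Paleoarchean, Mesoarchean, Neoarchean, Paleoproterozoic

The Eoarchean closes at 3600 Ma and the Mesoproterozoic opens at 1600 Ma, so the interval is 3600 − 1600 = 2000 Myr.
An era fits inside if it starts at or after 3600 Ma and ends at or before 1600 Ma; oldest first that gives Paleoarchean, Mesoarchean, Neoarchean, Paleoproterozoic.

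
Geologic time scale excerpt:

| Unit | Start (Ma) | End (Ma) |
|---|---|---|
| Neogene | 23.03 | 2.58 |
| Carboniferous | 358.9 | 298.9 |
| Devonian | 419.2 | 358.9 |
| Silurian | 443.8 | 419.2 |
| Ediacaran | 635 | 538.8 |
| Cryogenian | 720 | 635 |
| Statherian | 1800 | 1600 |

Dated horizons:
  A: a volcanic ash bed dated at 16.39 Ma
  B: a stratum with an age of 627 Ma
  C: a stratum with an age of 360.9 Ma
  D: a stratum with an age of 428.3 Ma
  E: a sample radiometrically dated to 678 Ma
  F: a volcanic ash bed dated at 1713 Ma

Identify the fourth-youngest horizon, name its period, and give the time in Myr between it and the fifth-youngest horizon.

B, in the Ediacaran; 51 million years to E

Sorted youngest-first by Ma: A (16.39), C (360.9), D (428.3), B (627), E (678), F (1713).
The fourth youngest is B at 627 Ma, which lies in 635–538.8 Ma: the Ediacaran.
The fifth youngest is E at 678 Ma; separation = |627 − 678| = 51 Myr.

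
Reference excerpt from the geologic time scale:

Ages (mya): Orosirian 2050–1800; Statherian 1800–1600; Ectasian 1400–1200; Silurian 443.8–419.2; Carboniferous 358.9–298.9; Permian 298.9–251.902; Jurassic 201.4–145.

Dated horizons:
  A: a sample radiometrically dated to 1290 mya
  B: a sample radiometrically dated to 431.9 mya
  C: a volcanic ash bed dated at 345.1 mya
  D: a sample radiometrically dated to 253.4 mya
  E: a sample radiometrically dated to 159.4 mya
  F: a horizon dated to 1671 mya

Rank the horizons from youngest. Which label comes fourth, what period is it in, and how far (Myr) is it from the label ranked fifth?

B, in the Silurian; 858.1 million years to A

Sorted youngest-first by Ma: E (159.4), D (253.4), C (345.1), B (431.9), A (1290), F (1671).
The fourth youngest is B at 431.9 Ma, which lies in 443.8–419.2 Ma: the Silurian.
The fifth youngest is A at 1290 Ma; separation = |431.9 − 1290| = 858.1 Myr.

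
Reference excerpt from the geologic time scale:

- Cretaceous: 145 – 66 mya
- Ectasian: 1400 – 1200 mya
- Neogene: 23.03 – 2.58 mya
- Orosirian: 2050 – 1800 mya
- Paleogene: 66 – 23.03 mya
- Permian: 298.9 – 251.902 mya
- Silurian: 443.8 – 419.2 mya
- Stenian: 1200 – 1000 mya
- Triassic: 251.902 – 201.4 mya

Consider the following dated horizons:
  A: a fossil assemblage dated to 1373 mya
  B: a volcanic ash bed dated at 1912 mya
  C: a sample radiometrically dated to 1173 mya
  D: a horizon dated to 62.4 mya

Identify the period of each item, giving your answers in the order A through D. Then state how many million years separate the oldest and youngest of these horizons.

A — Ectasian; B — Orosirian; C — Stenian; D — Paleogene; span 1849.6 million years

Match each age against the start–end ranges in the excerpt: A = 1373 Ma → Ectasian (1400–1200); B = 1912 Ma → Orosirian (2050–1800); C = 1173 Ma → Stenian (1200–1000); D = 62.4 Ma → Paleogene (66–23.03).
The largest age is 1912 Ma and the smallest is 62.4 Ma; their difference is 1849.6 Myr.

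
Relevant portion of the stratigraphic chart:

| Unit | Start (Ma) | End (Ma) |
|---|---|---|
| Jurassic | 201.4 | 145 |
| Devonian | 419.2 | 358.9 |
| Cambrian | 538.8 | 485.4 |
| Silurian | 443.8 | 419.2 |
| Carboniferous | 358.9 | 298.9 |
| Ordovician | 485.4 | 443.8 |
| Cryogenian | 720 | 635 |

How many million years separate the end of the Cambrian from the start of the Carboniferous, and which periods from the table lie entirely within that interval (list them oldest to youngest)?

126.5 million years; Ordovician, Silurian, Devonian

The Cambrian closes at 485.4 Ma and the Carboniferous opens at 358.9 Ma, so the interval is 485.4 − 358.9 = 126.5 Myr.
A period fits inside if it starts at or after 485.4 Ma and ends at or before 358.9 Ma; oldest first that gives Ordovician, Silurian, Devonian.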